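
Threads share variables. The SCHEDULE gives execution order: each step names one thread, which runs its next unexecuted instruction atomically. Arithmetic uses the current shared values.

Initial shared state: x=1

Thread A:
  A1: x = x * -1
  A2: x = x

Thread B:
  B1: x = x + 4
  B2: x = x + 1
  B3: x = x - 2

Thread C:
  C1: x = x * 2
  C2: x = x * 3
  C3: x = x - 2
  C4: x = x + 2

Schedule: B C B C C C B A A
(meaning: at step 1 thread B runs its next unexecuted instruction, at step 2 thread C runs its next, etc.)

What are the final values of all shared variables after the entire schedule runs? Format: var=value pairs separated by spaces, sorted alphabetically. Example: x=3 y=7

Step 1: thread B executes B1 (x = x + 4). Shared: x=5. PCs: A@0 B@1 C@0
Step 2: thread C executes C1 (x = x * 2). Shared: x=10. PCs: A@0 B@1 C@1
Step 3: thread B executes B2 (x = x + 1). Shared: x=11. PCs: A@0 B@2 C@1
Step 4: thread C executes C2 (x = x * 3). Shared: x=33. PCs: A@0 B@2 C@2
Step 5: thread C executes C3 (x = x - 2). Shared: x=31. PCs: A@0 B@2 C@3
Step 6: thread C executes C4 (x = x + 2). Shared: x=33. PCs: A@0 B@2 C@4
Step 7: thread B executes B3 (x = x - 2). Shared: x=31. PCs: A@0 B@3 C@4
Step 8: thread A executes A1 (x = x * -1). Shared: x=-31. PCs: A@1 B@3 C@4
Step 9: thread A executes A2 (x = x). Shared: x=-31. PCs: A@2 B@3 C@4

Answer: x=-31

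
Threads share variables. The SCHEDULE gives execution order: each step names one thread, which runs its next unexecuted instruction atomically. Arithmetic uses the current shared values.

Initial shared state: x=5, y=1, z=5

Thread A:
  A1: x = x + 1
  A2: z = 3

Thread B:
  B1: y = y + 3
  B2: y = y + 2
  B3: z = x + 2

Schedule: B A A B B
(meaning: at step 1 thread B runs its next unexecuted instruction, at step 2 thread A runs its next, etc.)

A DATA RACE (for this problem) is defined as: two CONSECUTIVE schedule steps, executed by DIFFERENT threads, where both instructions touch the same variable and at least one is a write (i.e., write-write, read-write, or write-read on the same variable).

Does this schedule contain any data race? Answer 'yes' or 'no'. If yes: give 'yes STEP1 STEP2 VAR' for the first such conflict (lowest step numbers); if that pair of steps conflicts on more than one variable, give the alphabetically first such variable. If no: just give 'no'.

Steps 1,2: B(r=y,w=y) vs A(r=x,w=x). No conflict.
Steps 2,3: same thread (A). No race.
Steps 3,4: A(r=-,w=z) vs B(r=y,w=y). No conflict.
Steps 4,5: same thread (B). No race.

Answer: no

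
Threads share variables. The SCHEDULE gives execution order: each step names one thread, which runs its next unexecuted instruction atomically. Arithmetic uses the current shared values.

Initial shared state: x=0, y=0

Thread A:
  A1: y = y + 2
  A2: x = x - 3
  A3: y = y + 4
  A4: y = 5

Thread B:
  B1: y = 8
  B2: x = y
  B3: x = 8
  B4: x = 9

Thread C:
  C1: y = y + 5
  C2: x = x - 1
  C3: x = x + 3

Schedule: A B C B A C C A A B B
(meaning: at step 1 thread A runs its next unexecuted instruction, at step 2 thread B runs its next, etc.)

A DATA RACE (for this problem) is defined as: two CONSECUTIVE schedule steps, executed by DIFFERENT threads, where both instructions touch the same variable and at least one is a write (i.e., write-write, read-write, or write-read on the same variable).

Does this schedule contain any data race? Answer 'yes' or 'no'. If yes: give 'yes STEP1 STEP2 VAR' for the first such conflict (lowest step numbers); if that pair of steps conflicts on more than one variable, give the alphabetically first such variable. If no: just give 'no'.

Steps 1,2: A(y = y + 2) vs B(y = 8). RACE on y (W-W).
Steps 2,3: B(y = 8) vs C(y = y + 5). RACE on y (W-W).
Steps 3,4: C(y = y + 5) vs B(x = y). RACE on y (W-R).
Steps 4,5: B(x = y) vs A(x = x - 3). RACE on x (W-W).
Steps 5,6: A(x = x - 3) vs C(x = x - 1). RACE on x (W-W).
Steps 6,7: same thread (C). No race.
Steps 7,8: C(r=x,w=x) vs A(r=y,w=y). No conflict.
Steps 8,9: same thread (A). No race.
Steps 9,10: A(r=-,w=y) vs B(r=-,w=x). No conflict.
Steps 10,11: same thread (B). No race.
First conflict at steps 1,2.

Answer: yes 1 2 y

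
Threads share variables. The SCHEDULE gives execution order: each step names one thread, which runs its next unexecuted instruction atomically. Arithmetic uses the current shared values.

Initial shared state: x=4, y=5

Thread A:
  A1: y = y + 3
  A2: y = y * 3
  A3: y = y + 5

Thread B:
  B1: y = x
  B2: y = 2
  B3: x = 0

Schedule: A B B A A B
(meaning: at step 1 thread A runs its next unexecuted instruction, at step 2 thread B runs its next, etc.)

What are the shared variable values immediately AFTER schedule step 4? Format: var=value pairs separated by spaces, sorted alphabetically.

Answer: x=4 y=6

Derivation:
Step 1: thread A executes A1 (y = y + 3). Shared: x=4 y=8. PCs: A@1 B@0
Step 2: thread B executes B1 (y = x). Shared: x=4 y=4. PCs: A@1 B@1
Step 3: thread B executes B2 (y = 2). Shared: x=4 y=2. PCs: A@1 B@2
Step 4: thread A executes A2 (y = y * 3). Shared: x=4 y=6. PCs: A@2 B@2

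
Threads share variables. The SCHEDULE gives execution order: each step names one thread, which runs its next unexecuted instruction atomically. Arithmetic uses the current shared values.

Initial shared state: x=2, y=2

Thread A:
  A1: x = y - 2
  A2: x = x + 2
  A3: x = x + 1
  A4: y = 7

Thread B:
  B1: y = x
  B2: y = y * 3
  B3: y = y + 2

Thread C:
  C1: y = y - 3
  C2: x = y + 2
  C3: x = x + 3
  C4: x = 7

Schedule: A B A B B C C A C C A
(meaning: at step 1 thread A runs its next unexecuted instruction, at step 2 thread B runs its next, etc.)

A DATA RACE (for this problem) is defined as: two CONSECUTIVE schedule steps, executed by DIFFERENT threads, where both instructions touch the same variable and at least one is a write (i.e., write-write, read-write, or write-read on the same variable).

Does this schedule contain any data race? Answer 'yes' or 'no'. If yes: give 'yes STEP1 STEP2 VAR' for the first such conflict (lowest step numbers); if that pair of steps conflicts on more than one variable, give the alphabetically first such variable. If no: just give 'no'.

Answer: yes 1 2 x

Derivation:
Steps 1,2: A(x = y - 2) vs B(y = x). RACE on x (W-R), y (R-W). Multiple vars; alphabetically first is x.
Steps 2,3: B(y = x) vs A(x = x + 2). RACE on x (R-W).
Steps 3,4: A(r=x,w=x) vs B(r=y,w=y). No conflict.
Steps 4,5: same thread (B). No race.
Steps 5,6: B(y = y + 2) vs C(y = y - 3). RACE on y (W-W).
Steps 6,7: same thread (C). No race.
Steps 7,8: C(x = y + 2) vs A(x = x + 1). RACE on x (W-W).
Steps 8,9: A(x = x + 1) vs C(x = x + 3). RACE on x (W-W).
Steps 9,10: same thread (C). No race.
Steps 10,11: C(r=-,w=x) vs A(r=-,w=y). No conflict.
First conflict at steps 1,2.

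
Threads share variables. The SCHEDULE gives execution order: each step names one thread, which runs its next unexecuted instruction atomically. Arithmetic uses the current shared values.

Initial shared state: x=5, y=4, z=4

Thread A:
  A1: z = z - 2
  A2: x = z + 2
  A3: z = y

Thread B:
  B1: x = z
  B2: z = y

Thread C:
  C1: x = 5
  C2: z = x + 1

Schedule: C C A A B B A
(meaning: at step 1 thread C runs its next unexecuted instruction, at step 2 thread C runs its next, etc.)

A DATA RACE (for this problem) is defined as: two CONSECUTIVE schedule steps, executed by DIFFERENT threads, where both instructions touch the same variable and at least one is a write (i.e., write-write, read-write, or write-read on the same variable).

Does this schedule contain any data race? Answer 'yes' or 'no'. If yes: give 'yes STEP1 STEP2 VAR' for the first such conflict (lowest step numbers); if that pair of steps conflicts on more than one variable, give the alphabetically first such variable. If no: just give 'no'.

Answer: yes 2 3 z

Derivation:
Steps 1,2: same thread (C). No race.
Steps 2,3: C(z = x + 1) vs A(z = z - 2). RACE on z (W-W).
Steps 3,4: same thread (A). No race.
Steps 4,5: A(x = z + 2) vs B(x = z). RACE on x (W-W).
Steps 5,6: same thread (B). No race.
Steps 6,7: B(z = y) vs A(z = y). RACE on z (W-W).
First conflict at steps 2,3.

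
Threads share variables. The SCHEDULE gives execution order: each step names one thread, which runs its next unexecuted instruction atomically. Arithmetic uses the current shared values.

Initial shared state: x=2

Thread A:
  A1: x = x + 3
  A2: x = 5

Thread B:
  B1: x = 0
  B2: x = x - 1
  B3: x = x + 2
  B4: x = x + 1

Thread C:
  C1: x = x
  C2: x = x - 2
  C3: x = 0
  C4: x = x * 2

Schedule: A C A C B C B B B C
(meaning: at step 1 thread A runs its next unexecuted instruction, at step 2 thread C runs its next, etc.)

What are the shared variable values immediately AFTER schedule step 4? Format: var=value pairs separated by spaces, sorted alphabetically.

Answer: x=3

Derivation:
Step 1: thread A executes A1 (x = x + 3). Shared: x=5. PCs: A@1 B@0 C@0
Step 2: thread C executes C1 (x = x). Shared: x=5. PCs: A@1 B@0 C@1
Step 3: thread A executes A2 (x = 5). Shared: x=5. PCs: A@2 B@0 C@1
Step 4: thread C executes C2 (x = x - 2). Shared: x=3. PCs: A@2 B@0 C@2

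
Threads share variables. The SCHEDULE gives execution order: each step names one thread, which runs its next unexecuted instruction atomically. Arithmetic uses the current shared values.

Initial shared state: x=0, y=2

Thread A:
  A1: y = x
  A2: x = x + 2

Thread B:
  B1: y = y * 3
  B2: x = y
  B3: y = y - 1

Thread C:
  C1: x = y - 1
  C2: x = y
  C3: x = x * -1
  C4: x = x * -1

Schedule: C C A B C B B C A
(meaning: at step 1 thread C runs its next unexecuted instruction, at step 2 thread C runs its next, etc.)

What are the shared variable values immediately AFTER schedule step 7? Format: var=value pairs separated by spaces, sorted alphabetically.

Step 1: thread C executes C1 (x = y - 1). Shared: x=1 y=2. PCs: A@0 B@0 C@1
Step 2: thread C executes C2 (x = y). Shared: x=2 y=2. PCs: A@0 B@0 C@2
Step 3: thread A executes A1 (y = x). Shared: x=2 y=2. PCs: A@1 B@0 C@2
Step 4: thread B executes B1 (y = y * 3). Shared: x=2 y=6. PCs: A@1 B@1 C@2
Step 5: thread C executes C3 (x = x * -1). Shared: x=-2 y=6. PCs: A@1 B@1 C@3
Step 6: thread B executes B2 (x = y). Shared: x=6 y=6. PCs: A@1 B@2 C@3
Step 7: thread B executes B3 (y = y - 1). Shared: x=6 y=5. PCs: A@1 B@3 C@3

Answer: x=6 y=5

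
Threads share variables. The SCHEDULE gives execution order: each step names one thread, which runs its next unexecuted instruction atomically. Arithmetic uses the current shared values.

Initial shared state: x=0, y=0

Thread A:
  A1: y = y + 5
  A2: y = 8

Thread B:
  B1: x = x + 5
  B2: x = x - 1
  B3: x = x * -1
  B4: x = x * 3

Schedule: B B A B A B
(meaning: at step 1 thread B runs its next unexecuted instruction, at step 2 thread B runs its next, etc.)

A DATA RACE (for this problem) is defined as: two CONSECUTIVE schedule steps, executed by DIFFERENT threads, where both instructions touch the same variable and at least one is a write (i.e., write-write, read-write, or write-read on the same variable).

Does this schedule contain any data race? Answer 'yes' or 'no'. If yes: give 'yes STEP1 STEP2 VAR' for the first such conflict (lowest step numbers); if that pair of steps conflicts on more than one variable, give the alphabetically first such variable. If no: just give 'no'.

Answer: no

Derivation:
Steps 1,2: same thread (B). No race.
Steps 2,3: B(r=x,w=x) vs A(r=y,w=y). No conflict.
Steps 3,4: A(r=y,w=y) vs B(r=x,w=x). No conflict.
Steps 4,5: B(r=x,w=x) vs A(r=-,w=y). No conflict.
Steps 5,6: A(r=-,w=y) vs B(r=x,w=x). No conflict.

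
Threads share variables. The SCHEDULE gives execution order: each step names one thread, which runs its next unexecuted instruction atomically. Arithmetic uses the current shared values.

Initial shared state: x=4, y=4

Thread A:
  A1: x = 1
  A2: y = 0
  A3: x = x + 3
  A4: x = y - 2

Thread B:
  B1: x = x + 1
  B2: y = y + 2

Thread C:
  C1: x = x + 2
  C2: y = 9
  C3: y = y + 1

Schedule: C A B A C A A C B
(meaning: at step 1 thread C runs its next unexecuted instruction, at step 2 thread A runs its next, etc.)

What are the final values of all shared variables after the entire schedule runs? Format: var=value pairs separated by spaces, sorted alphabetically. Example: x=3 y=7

Step 1: thread C executes C1 (x = x + 2). Shared: x=6 y=4. PCs: A@0 B@0 C@1
Step 2: thread A executes A1 (x = 1). Shared: x=1 y=4. PCs: A@1 B@0 C@1
Step 3: thread B executes B1 (x = x + 1). Shared: x=2 y=4. PCs: A@1 B@1 C@1
Step 4: thread A executes A2 (y = 0). Shared: x=2 y=0. PCs: A@2 B@1 C@1
Step 5: thread C executes C2 (y = 9). Shared: x=2 y=9. PCs: A@2 B@1 C@2
Step 6: thread A executes A3 (x = x + 3). Shared: x=5 y=9. PCs: A@3 B@1 C@2
Step 7: thread A executes A4 (x = y - 2). Shared: x=7 y=9. PCs: A@4 B@1 C@2
Step 8: thread C executes C3 (y = y + 1). Shared: x=7 y=10. PCs: A@4 B@1 C@3
Step 9: thread B executes B2 (y = y + 2). Shared: x=7 y=12. PCs: A@4 B@2 C@3

Answer: x=7 y=12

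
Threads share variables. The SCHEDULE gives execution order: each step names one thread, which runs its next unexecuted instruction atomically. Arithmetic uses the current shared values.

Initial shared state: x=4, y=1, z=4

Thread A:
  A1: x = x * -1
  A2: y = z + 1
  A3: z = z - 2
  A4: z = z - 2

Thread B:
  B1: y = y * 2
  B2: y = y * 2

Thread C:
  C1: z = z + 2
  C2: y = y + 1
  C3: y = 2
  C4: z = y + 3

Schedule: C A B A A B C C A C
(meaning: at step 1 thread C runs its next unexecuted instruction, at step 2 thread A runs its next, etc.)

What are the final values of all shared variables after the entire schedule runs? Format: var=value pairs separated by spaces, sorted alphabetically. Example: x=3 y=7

Answer: x=-4 y=2 z=5

Derivation:
Step 1: thread C executes C1 (z = z + 2). Shared: x=4 y=1 z=6. PCs: A@0 B@0 C@1
Step 2: thread A executes A1 (x = x * -1). Shared: x=-4 y=1 z=6. PCs: A@1 B@0 C@1
Step 3: thread B executes B1 (y = y * 2). Shared: x=-4 y=2 z=6. PCs: A@1 B@1 C@1
Step 4: thread A executes A2 (y = z + 1). Shared: x=-4 y=7 z=6. PCs: A@2 B@1 C@1
Step 5: thread A executes A3 (z = z - 2). Shared: x=-4 y=7 z=4. PCs: A@3 B@1 C@1
Step 6: thread B executes B2 (y = y * 2). Shared: x=-4 y=14 z=4. PCs: A@3 B@2 C@1
Step 7: thread C executes C2 (y = y + 1). Shared: x=-4 y=15 z=4. PCs: A@3 B@2 C@2
Step 8: thread C executes C3 (y = 2). Shared: x=-4 y=2 z=4. PCs: A@3 B@2 C@3
Step 9: thread A executes A4 (z = z - 2). Shared: x=-4 y=2 z=2. PCs: A@4 B@2 C@3
Step 10: thread C executes C4 (z = y + 3). Shared: x=-4 y=2 z=5. PCs: A@4 B@2 C@4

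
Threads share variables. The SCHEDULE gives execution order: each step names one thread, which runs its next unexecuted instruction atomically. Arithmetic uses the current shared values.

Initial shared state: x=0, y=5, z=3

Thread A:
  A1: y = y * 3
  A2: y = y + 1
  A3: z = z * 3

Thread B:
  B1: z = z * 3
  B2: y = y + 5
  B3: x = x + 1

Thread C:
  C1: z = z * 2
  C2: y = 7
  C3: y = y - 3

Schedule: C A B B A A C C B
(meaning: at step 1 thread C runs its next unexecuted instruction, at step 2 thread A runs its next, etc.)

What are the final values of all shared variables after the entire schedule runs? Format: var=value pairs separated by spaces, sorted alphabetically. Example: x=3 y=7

Step 1: thread C executes C1 (z = z * 2). Shared: x=0 y=5 z=6. PCs: A@0 B@0 C@1
Step 2: thread A executes A1 (y = y * 3). Shared: x=0 y=15 z=6. PCs: A@1 B@0 C@1
Step 3: thread B executes B1 (z = z * 3). Shared: x=0 y=15 z=18. PCs: A@1 B@1 C@1
Step 4: thread B executes B2 (y = y + 5). Shared: x=0 y=20 z=18. PCs: A@1 B@2 C@1
Step 5: thread A executes A2 (y = y + 1). Shared: x=0 y=21 z=18. PCs: A@2 B@2 C@1
Step 6: thread A executes A3 (z = z * 3). Shared: x=0 y=21 z=54. PCs: A@3 B@2 C@1
Step 7: thread C executes C2 (y = 7). Shared: x=0 y=7 z=54. PCs: A@3 B@2 C@2
Step 8: thread C executes C3 (y = y - 3). Shared: x=0 y=4 z=54. PCs: A@3 B@2 C@3
Step 9: thread B executes B3 (x = x + 1). Shared: x=1 y=4 z=54. PCs: A@3 B@3 C@3

Answer: x=1 y=4 z=54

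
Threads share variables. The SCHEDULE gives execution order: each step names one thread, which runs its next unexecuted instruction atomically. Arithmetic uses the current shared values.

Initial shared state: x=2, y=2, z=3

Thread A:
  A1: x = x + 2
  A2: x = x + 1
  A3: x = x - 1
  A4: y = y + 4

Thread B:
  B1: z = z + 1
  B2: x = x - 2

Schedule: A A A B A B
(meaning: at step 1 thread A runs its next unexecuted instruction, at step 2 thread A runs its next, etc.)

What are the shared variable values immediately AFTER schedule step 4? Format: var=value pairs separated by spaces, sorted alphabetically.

Step 1: thread A executes A1 (x = x + 2). Shared: x=4 y=2 z=3. PCs: A@1 B@0
Step 2: thread A executes A2 (x = x + 1). Shared: x=5 y=2 z=3. PCs: A@2 B@0
Step 3: thread A executes A3 (x = x - 1). Shared: x=4 y=2 z=3. PCs: A@3 B@0
Step 4: thread B executes B1 (z = z + 1). Shared: x=4 y=2 z=4. PCs: A@3 B@1

Answer: x=4 y=2 z=4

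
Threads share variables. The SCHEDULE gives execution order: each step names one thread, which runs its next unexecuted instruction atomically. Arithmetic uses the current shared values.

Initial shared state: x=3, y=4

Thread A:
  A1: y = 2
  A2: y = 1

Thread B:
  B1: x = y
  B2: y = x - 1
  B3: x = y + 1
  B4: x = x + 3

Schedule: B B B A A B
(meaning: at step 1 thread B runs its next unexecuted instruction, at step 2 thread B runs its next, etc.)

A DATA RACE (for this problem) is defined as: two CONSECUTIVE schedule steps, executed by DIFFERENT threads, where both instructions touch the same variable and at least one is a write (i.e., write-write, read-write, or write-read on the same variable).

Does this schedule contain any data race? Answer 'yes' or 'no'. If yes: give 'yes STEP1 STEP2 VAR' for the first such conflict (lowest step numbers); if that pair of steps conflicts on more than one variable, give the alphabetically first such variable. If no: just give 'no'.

Answer: yes 3 4 y

Derivation:
Steps 1,2: same thread (B). No race.
Steps 2,3: same thread (B). No race.
Steps 3,4: B(x = y + 1) vs A(y = 2). RACE on y (R-W).
Steps 4,5: same thread (A). No race.
Steps 5,6: A(r=-,w=y) vs B(r=x,w=x). No conflict.
First conflict at steps 3,4.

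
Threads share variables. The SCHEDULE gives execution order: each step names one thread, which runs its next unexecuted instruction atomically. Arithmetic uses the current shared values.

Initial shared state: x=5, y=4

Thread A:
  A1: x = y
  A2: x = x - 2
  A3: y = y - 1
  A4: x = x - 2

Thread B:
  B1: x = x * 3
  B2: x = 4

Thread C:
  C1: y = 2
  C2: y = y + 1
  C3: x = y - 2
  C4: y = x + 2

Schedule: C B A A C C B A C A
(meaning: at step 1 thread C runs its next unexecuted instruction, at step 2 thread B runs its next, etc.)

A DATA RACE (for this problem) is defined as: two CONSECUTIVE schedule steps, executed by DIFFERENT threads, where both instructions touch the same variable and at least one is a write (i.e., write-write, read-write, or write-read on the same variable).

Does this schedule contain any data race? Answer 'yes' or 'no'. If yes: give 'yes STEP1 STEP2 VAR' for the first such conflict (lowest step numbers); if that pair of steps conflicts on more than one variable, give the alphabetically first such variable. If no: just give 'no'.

Answer: yes 2 3 x

Derivation:
Steps 1,2: C(r=-,w=y) vs B(r=x,w=x). No conflict.
Steps 2,3: B(x = x * 3) vs A(x = y). RACE on x (W-W).
Steps 3,4: same thread (A). No race.
Steps 4,5: A(r=x,w=x) vs C(r=y,w=y). No conflict.
Steps 5,6: same thread (C). No race.
Steps 6,7: C(x = y - 2) vs B(x = 4). RACE on x (W-W).
Steps 7,8: B(r=-,w=x) vs A(r=y,w=y). No conflict.
Steps 8,9: A(y = y - 1) vs C(y = x + 2). RACE on y (W-W).
Steps 9,10: C(y = x + 2) vs A(x = x - 2). RACE on x (R-W).
First conflict at steps 2,3.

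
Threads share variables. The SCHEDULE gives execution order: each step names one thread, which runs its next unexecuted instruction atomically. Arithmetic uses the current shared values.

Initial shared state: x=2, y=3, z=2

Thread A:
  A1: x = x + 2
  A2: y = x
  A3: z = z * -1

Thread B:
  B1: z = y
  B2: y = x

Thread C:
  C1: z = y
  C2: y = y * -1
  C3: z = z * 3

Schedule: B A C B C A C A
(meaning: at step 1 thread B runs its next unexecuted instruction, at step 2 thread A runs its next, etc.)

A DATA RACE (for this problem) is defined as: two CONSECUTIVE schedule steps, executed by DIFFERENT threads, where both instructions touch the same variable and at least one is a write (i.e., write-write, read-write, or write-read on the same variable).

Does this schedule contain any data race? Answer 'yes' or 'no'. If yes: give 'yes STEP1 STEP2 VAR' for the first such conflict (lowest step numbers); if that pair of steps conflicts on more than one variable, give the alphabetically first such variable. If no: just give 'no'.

Steps 1,2: B(r=y,w=z) vs A(r=x,w=x). No conflict.
Steps 2,3: A(r=x,w=x) vs C(r=y,w=z). No conflict.
Steps 3,4: C(z = y) vs B(y = x). RACE on y (R-W).
Steps 4,5: B(y = x) vs C(y = y * -1). RACE on y (W-W).
Steps 5,6: C(y = y * -1) vs A(y = x). RACE on y (W-W).
Steps 6,7: A(r=x,w=y) vs C(r=z,w=z). No conflict.
Steps 7,8: C(z = z * 3) vs A(z = z * -1). RACE on z (W-W).
First conflict at steps 3,4.

Answer: yes 3 4 y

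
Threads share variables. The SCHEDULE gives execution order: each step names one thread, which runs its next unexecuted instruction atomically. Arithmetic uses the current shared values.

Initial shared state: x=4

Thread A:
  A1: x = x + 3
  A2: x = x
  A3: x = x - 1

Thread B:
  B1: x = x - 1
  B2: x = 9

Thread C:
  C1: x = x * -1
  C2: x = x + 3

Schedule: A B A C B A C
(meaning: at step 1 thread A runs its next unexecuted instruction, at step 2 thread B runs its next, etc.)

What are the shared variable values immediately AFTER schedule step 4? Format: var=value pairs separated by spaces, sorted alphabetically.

Answer: x=-6

Derivation:
Step 1: thread A executes A1 (x = x + 3). Shared: x=7. PCs: A@1 B@0 C@0
Step 2: thread B executes B1 (x = x - 1). Shared: x=6. PCs: A@1 B@1 C@0
Step 3: thread A executes A2 (x = x). Shared: x=6. PCs: A@2 B@1 C@0
Step 4: thread C executes C1 (x = x * -1). Shared: x=-6. PCs: A@2 B@1 C@1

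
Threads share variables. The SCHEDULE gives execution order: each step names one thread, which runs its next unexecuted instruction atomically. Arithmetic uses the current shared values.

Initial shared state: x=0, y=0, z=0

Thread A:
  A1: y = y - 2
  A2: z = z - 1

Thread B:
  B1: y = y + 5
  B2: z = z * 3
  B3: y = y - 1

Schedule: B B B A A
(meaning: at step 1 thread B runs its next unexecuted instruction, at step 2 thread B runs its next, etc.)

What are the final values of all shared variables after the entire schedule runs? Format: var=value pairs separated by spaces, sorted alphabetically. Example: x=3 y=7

Answer: x=0 y=2 z=-1

Derivation:
Step 1: thread B executes B1 (y = y + 5). Shared: x=0 y=5 z=0. PCs: A@0 B@1
Step 2: thread B executes B2 (z = z * 3). Shared: x=0 y=5 z=0. PCs: A@0 B@2
Step 3: thread B executes B3 (y = y - 1). Shared: x=0 y=4 z=0. PCs: A@0 B@3
Step 4: thread A executes A1 (y = y - 2). Shared: x=0 y=2 z=0. PCs: A@1 B@3
Step 5: thread A executes A2 (z = z - 1). Shared: x=0 y=2 z=-1. PCs: A@2 B@3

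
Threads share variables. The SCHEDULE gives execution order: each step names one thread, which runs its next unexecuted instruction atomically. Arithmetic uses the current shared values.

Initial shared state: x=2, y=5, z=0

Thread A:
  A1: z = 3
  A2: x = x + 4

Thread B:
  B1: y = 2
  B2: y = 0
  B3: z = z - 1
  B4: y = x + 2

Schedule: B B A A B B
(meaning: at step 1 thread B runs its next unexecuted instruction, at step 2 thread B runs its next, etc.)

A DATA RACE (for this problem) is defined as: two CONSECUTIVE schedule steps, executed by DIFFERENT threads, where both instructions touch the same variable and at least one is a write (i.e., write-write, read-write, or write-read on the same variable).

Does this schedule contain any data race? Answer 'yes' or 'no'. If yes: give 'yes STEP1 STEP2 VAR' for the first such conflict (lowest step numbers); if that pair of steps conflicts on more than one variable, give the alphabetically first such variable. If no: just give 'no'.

Answer: no

Derivation:
Steps 1,2: same thread (B). No race.
Steps 2,3: B(r=-,w=y) vs A(r=-,w=z). No conflict.
Steps 3,4: same thread (A). No race.
Steps 4,5: A(r=x,w=x) vs B(r=z,w=z). No conflict.
Steps 5,6: same thread (B). No race.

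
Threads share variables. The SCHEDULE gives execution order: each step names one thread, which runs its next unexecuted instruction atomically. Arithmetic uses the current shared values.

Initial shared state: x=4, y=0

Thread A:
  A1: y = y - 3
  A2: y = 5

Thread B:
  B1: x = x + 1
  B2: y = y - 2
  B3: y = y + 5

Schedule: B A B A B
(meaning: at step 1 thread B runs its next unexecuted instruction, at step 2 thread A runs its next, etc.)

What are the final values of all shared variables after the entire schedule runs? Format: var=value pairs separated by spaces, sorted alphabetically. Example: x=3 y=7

Step 1: thread B executes B1 (x = x + 1). Shared: x=5 y=0. PCs: A@0 B@1
Step 2: thread A executes A1 (y = y - 3). Shared: x=5 y=-3. PCs: A@1 B@1
Step 3: thread B executes B2 (y = y - 2). Shared: x=5 y=-5. PCs: A@1 B@2
Step 4: thread A executes A2 (y = 5). Shared: x=5 y=5. PCs: A@2 B@2
Step 5: thread B executes B3 (y = y + 5). Shared: x=5 y=10. PCs: A@2 B@3

Answer: x=5 y=10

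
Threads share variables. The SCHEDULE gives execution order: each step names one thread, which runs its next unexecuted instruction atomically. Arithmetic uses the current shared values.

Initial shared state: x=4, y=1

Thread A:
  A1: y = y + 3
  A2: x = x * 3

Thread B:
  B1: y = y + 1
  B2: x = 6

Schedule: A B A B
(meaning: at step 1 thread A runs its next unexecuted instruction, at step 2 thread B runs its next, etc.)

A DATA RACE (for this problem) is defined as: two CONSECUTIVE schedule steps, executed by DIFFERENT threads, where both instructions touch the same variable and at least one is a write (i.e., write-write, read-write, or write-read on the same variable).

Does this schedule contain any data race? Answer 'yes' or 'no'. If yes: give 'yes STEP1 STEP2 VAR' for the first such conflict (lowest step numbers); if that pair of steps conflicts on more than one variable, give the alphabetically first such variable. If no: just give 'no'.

Answer: yes 1 2 y

Derivation:
Steps 1,2: A(y = y + 3) vs B(y = y + 1). RACE on y (W-W).
Steps 2,3: B(r=y,w=y) vs A(r=x,w=x). No conflict.
Steps 3,4: A(x = x * 3) vs B(x = 6). RACE on x (W-W).
First conflict at steps 1,2.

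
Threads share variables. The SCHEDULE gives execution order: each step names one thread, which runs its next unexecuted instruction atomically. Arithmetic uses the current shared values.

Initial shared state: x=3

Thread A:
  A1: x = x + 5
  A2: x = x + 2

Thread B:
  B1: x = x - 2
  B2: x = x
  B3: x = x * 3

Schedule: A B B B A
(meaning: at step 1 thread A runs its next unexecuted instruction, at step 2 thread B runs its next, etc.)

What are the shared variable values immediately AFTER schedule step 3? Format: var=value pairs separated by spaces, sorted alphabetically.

Answer: x=6

Derivation:
Step 1: thread A executes A1 (x = x + 5). Shared: x=8. PCs: A@1 B@0
Step 2: thread B executes B1 (x = x - 2). Shared: x=6. PCs: A@1 B@1
Step 3: thread B executes B2 (x = x). Shared: x=6. PCs: A@1 B@2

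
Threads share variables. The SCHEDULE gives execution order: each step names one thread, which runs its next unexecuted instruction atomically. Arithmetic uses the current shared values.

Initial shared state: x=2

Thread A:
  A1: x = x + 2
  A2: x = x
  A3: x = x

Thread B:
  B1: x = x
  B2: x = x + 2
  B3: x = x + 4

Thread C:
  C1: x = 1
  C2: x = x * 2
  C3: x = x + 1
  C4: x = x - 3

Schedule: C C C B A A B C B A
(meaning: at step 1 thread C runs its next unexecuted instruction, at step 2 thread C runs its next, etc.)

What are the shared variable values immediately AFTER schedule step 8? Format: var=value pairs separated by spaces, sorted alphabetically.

Step 1: thread C executes C1 (x = 1). Shared: x=1. PCs: A@0 B@0 C@1
Step 2: thread C executes C2 (x = x * 2). Shared: x=2. PCs: A@0 B@0 C@2
Step 3: thread C executes C3 (x = x + 1). Shared: x=3. PCs: A@0 B@0 C@3
Step 4: thread B executes B1 (x = x). Shared: x=3. PCs: A@0 B@1 C@3
Step 5: thread A executes A1 (x = x + 2). Shared: x=5. PCs: A@1 B@1 C@3
Step 6: thread A executes A2 (x = x). Shared: x=5. PCs: A@2 B@1 C@3
Step 7: thread B executes B2 (x = x + 2). Shared: x=7. PCs: A@2 B@2 C@3
Step 8: thread C executes C4 (x = x - 3). Shared: x=4. PCs: A@2 B@2 C@4

Answer: x=4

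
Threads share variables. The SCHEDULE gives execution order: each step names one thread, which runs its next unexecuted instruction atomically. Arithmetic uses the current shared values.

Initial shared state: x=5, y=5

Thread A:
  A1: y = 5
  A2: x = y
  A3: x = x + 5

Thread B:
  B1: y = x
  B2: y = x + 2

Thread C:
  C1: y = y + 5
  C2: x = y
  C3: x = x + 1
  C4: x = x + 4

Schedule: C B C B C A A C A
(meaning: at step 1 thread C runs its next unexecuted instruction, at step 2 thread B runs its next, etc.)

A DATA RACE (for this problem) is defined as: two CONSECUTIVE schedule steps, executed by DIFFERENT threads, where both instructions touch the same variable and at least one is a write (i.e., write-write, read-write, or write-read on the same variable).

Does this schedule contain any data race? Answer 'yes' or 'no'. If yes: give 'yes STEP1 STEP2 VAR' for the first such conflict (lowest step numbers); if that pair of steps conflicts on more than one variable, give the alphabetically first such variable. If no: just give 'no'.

Steps 1,2: C(y = y + 5) vs B(y = x). RACE on y (W-W).
Steps 2,3: B(y = x) vs C(x = y). RACE on x (R-W), y (W-R). Multiple vars; alphabetically first is x.
Steps 3,4: C(x = y) vs B(y = x + 2). RACE on x (W-R), y (R-W). Multiple vars; alphabetically first is x.
Steps 4,5: B(y = x + 2) vs C(x = x + 1). RACE on x (R-W).
Steps 5,6: C(r=x,w=x) vs A(r=-,w=y). No conflict.
Steps 6,7: same thread (A). No race.
Steps 7,8: A(x = y) vs C(x = x + 4). RACE on x (W-W).
Steps 8,9: C(x = x + 4) vs A(x = x + 5). RACE on x (W-W).
First conflict at steps 1,2.

Answer: yes 1 2 y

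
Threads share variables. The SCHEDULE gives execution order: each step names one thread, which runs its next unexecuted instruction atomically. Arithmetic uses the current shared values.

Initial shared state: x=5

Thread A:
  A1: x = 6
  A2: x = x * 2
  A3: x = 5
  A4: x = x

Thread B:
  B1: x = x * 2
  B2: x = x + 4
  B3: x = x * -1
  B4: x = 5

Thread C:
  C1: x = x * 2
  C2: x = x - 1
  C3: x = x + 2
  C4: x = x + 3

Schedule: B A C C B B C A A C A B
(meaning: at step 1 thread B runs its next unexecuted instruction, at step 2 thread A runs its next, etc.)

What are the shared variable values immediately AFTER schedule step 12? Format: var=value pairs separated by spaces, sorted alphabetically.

Step 1: thread B executes B1 (x = x * 2). Shared: x=10. PCs: A@0 B@1 C@0
Step 2: thread A executes A1 (x = 6). Shared: x=6. PCs: A@1 B@1 C@0
Step 3: thread C executes C1 (x = x * 2). Shared: x=12. PCs: A@1 B@1 C@1
Step 4: thread C executes C2 (x = x - 1). Shared: x=11. PCs: A@1 B@1 C@2
Step 5: thread B executes B2 (x = x + 4). Shared: x=15. PCs: A@1 B@2 C@2
Step 6: thread B executes B3 (x = x * -1). Shared: x=-15. PCs: A@1 B@3 C@2
Step 7: thread C executes C3 (x = x + 2). Shared: x=-13. PCs: A@1 B@3 C@3
Step 8: thread A executes A2 (x = x * 2). Shared: x=-26. PCs: A@2 B@3 C@3
Step 9: thread A executes A3 (x = 5). Shared: x=5. PCs: A@3 B@3 C@3
Step 10: thread C executes C4 (x = x + 3). Shared: x=8. PCs: A@3 B@3 C@4
Step 11: thread A executes A4 (x = x). Shared: x=8. PCs: A@4 B@3 C@4
Step 12: thread B executes B4 (x = 5). Shared: x=5. PCs: A@4 B@4 C@4

Answer: x=5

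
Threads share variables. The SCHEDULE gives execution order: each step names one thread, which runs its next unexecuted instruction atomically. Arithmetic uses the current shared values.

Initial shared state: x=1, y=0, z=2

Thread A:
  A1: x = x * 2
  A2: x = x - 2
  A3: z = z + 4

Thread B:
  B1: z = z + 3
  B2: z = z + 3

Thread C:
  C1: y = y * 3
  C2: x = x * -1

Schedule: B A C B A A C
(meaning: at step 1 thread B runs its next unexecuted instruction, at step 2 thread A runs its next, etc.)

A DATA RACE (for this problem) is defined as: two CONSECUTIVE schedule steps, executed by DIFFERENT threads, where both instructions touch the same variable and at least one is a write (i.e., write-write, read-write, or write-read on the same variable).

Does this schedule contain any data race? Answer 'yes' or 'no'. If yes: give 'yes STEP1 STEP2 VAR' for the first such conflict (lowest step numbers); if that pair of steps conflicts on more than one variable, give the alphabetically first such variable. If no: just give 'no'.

Steps 1,2: B(r=z,w=z) vs A(r=x,w=x). No conflict.
Steps 2,3: A(r=x,w=x) vs C(r=y,w=y). No conflict.
Steps 3,4: C(r=y,w=y) vs B(r=z,w=z). No conflict.
Steps 4,5: B(r=z,w=z) vs A(r=x,w=x). No conflict.
Steps 5,6: same thread (A). No race.
Steps 6,7: A(r=z,w=z) vs C(r=x,w=x). No conflict.

Answer: no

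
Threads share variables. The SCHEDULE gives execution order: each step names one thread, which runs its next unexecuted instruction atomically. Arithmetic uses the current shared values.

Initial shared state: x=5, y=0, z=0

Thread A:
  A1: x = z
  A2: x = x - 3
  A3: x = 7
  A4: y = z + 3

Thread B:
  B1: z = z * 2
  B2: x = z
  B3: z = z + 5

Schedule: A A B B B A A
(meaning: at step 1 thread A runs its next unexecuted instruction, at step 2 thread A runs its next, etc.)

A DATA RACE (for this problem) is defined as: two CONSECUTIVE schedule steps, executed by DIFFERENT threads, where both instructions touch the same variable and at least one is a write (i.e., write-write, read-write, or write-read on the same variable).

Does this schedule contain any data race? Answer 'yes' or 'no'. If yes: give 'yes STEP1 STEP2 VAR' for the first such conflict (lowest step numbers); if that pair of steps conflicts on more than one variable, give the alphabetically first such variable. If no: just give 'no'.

Steps 1,2: same thread (A). No race.
Steps 2,3: A(r=x,w=x) vs B(r=z,w=z). No conflict.
Steps 3,4: same thread (B). No race.
Steps 4,5: same thread (B). No race.
Steps 5,6: B(r=z,w=z) vs A(r=-,w=x). No conflict.
Steps 6,7: same thread (A). No race.

Answer: no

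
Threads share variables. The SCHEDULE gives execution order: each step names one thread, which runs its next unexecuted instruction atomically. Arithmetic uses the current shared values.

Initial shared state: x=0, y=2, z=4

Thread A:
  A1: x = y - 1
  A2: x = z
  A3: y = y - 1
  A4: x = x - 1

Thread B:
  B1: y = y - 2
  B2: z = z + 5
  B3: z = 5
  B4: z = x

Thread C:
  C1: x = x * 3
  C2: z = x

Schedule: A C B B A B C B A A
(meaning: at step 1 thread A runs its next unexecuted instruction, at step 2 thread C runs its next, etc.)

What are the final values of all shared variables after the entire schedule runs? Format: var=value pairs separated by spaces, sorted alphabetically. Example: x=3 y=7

Step 1: thread A executes A1 (x = y - 1). Shared: x=1 y=2 z=4. PCs: A@1 B@0 C@0
Step 2: thread C executes C1 (x = x * 3). Shared: x=3 y=2 z=4. PCs: A@1 B@0 C@1
Step 3: thread B executes B1 (y = y - 2). Shared: x=3 y=0 z=4. PCs: A@1 B@1 C@1
Step 4: thread B executes B2 (z = z + 5). Shared: x=3 y=0 z=9. PCs: A@1 B@2 C@1
Step 5: thread A executes A2 (x = z). Shared: x=9 y=0 z=9. PCs: A@2 B@2 C@1
Step 6: thread B executes B3 (z = 5). Shared: x=9 y=0 z=5. PCs: A@2 B@3 C@1
Step 7: thread C executes C2 (z = x). Shared: x=9 y=0 z=9. PCs: A@2 B@3 C@2
Step 8: thread B executes B4 (z = x). Shared: x=9 y=0 z=9. PCs: A@2 B@4 C@2
Step 9: thread A executes A3 (y = y - 1). Shared: x=9 y=-1 z=9. PCs: A@3 B@4 C@2
Step 10: thread A executes A4 (x = x - 1). Shared: x=8 y=-1 z=9. PCs: A@4 B@4 C@2

Answer: x=8 y=-1 z=9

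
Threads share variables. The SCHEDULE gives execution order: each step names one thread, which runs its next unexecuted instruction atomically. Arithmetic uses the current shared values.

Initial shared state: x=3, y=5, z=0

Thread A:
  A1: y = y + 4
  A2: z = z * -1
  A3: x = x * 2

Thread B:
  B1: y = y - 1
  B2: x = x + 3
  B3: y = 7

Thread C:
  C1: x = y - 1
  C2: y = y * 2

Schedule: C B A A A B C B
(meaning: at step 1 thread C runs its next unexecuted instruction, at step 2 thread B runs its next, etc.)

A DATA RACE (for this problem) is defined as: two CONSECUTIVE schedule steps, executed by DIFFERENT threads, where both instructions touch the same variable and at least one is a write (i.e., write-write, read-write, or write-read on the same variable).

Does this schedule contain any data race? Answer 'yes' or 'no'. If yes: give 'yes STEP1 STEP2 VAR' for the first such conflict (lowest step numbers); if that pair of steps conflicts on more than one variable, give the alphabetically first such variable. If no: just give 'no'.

Answer: yes 1 2 y

Derivation:
Steps 1,2: C(x = y - 1) vs B(y = y - 1). RACE on y (R-W).
Steps 2,3: B(y = y - 1) vs A(y = y + 4). RACE on y (W-W).
Steps 3,4: same thread (A). No race.
Steps 4,5: same thread (A). No race.
Steps 5,6: A(x = x * 2) vs B(x = x + 3). RACE on x (W-W).
Steps 6,7: B(r=x,w=x) vs C(r=y,w=y). No conflict.
Steps 7,8: C(y = y * 2) vs B(y = 7). RACE on y (W-W).
First conflict at steps 1,2.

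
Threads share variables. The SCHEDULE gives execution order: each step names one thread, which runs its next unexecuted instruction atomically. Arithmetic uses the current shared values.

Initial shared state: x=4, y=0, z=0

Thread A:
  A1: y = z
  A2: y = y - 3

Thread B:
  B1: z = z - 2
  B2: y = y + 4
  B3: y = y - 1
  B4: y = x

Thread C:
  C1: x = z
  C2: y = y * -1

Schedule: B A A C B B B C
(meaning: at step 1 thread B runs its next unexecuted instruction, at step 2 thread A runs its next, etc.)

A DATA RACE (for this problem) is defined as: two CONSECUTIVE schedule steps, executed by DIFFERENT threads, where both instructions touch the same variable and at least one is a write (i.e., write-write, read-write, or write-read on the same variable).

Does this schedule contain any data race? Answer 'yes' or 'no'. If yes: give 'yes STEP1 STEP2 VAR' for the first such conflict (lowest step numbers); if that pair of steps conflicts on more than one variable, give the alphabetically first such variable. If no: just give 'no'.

Steps 1,2: B(z = z - 2) vs A(y = z). RACE on z (W-R).
Steps 2,3: same thread (A). No race.
Steps 3,4: A(r=y,w=y) vs C(r=z,w=x). No conflict.
Steps 4,5: C(r=z,w=x) vs B(r=y,w=y). No conflict.
Steps 5,6: same thread (B). No race.
Steps 6,7: same thread (B). No race.
Steps 7,8: B(y = x) vs C(y = y * -1). RACE on y (W-W).
First conflict at steps 1,2.

Answer: yes 1 2 z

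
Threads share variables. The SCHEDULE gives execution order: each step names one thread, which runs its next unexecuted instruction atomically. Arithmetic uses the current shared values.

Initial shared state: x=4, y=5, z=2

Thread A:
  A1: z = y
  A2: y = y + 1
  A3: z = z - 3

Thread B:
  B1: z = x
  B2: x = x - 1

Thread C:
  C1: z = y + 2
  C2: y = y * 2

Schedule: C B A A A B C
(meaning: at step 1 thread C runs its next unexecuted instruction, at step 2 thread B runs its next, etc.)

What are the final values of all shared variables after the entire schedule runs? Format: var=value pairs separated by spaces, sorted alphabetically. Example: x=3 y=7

Step 1: thread C executes C1 (z = y + 2). Shared: x=4 y=5 z=7. PCs: A@0 B@0 C@1
Step 2: thread B executes B1 (z = x). Shared: x=4 y=5 z=4. PCs: A@0 B@1 C@1
Step 3: thread A executes A1 (z = y). Shared: x=4 y=5 z=5. PCs: A@1 B@1 C@1
Step 4: thread A executes A2 (y = y + 1). Shared: x=4 y=6 z=5. PCs: A@2 B@1 C@1
Step 5: thread A executes A3 (z = z - 3). Shared: x=4 y=6 z=2. PCs: A@3 B@1 C@1
Step 6: thread B executes B2 (x = x - 1). Shared: x=3 y=6 z=2. PCs: A@3 B@2 C@1
Step 7: thread C executes C2 (y = y * 2). Shared: x=3 y=12 z=2. PCs: A@3 B@2 C@2

Answer: x=3 y=12 z=2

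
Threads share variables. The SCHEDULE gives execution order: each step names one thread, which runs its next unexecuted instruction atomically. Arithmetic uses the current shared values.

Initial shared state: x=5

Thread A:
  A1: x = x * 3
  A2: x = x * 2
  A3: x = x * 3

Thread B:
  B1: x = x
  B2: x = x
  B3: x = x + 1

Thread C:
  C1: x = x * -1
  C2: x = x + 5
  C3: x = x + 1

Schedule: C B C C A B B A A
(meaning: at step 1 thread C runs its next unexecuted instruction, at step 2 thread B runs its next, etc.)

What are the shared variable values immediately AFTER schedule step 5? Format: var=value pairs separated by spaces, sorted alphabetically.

Answer: x=3

Derivation:
Step 1: thread C executes C1 (x = x * -1). Shared: x=-5. PCs: A@0 B@0 C@1
Step 2: thread B executes B1 (x = x). Shared: x=-5. PCs: A@0 B@1 C@1
Step 3: thread C executes C2 (x = x + 5). Shared: x=0. PCs: A@0 B@1 C@2
Step 4: thread C executes C3 (x = x + 1). Shared: x=1. PCs: A@0 B@1 C@3
Step 5: thread A executes A1 (x = x * 3). Shared: x=3. PCs: A@1 B@1 C@3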